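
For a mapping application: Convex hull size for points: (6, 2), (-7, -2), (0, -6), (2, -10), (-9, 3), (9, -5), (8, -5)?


Convex hull vertices (CCW): (-9, 3), (-7, -2), (2, -10), (9, -5), (6, 2)
Count = 5

5


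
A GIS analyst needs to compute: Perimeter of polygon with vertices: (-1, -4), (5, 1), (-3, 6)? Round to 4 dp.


Sides: (-1, -4)->(5, 1): sqrt(61) = 7.81025, (5, 1)->(-3, 6): sqrt(89) = 9.433981, (-3, 6)->(-1, -4): sqrt(104) = 10.198039
Sum = 27.44227
Perimeter = 27.4423

27.4423


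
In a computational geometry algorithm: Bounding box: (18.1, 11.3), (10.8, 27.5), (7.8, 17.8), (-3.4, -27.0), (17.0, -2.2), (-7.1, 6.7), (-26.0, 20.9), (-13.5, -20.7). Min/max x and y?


x range: [-26, 18.1]
y range: [-27, 27.5]
Bounding box: (-26,-27) to (18.1,27.5)

(-26,-27) to (18.1,27.5)


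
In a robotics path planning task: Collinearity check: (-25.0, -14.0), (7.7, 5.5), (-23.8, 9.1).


Cross product: (7.7-(-25))*(9.1-(-14)) - (5.5-(-14))*((-23.8)-(-25))
= 731.97

No, not collinear


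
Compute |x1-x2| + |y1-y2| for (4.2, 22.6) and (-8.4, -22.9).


|4.2-(-8.4)| + |22.6-(-22.9)| = 12.6 + 45.5 = 58.1

58.1


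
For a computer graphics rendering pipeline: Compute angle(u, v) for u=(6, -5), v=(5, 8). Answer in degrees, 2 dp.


u.v = -10, |u| = sqrt(61) = 7.8102, |v| = sqrt(89) = 9.434
cos(theta) = u.v/(|u||v|) = -10/sqrt(5429) = -0.135719
theta = acos(-0.135719) = 97.8 degrees

97.8 degrees


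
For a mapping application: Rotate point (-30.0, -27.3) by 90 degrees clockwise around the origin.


90° CW: (x,y) -> (y, -x)
(-30,-27.3) -> (-27.3, 30)

(-27.3, 30)


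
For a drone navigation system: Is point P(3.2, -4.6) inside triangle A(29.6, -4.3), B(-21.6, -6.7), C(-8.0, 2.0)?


Cross products: AB x AP = -48, BC x BP = -187.2, CA x CP = -177.6
All same sign? yes

Yes, inside


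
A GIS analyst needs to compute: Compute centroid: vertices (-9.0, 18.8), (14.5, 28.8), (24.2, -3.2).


Centroid = ((x_A+x_B+x_C)/3, (y_A+y_B+y_C)/3)
= (((-9)+14.5+24.2)/3, (18.8+28.8+(-3.2))/3)
= (9.9, 14.8)

(9.9, 14.8)


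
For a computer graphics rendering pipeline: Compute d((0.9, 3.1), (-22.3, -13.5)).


dx=-23.2, dy=-16.6
d^2 = (-23.2)^2 + (-16.6)^2 = 813.8
d = sqrt(813.8) = 28.5272

28.5272


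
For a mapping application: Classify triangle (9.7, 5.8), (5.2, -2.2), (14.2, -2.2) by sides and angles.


Side lengths squared: AB^2=84.25, BC^2=81, CA^2=84.25
Sorted: [81, 84.25, 84.25]
By sides: Isosceles, By angles: Acute

Isosceles, Acute


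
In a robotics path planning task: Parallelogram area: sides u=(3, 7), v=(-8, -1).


|u x v| = |3*(-1) - 7*(-8)|
= |(-3) - (-56)| = 53

53


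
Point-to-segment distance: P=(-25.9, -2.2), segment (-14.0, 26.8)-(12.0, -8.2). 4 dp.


Project P onto AB: t = 0.3712 (clamped to [0,1])
Closest point on segment: (-4.3495, 13.8089)
Distance: 26.846

26.846


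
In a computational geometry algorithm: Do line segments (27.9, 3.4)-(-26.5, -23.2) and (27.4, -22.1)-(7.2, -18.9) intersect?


Cross products: d1=-516.7, d2=194.7, d3=1373.9, d4=662.5
d1*d2 < 0 and d3*d4 < 0? no

No, they don't intersect


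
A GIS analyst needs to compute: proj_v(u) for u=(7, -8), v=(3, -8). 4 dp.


u.v = 85, |v| = sqrt(73) = 8.544
Scalar projection = u.v / |v| = 85 / sqrt(73) = 9.9485

9.9485


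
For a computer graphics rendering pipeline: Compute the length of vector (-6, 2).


|u| = sqrt((-6)^2 + 2^2) = sqrt(40) = 6.3246

6.3246


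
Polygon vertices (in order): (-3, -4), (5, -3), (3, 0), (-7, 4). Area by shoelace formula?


Shoelace sum: ((-3)*(-3) - 5*(-4)) + (5*0 - 3*(-3)) + (3*4 - (-7)*0) + ((-7)*(-4) - (-3)*4)
= 90
Area = |90|/2 = 45

45


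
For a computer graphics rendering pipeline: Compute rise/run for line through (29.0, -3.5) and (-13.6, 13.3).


slope = (y2-y1)/(x2-x1) = (13.3-(-3.5))/((-13.6)-29) = 16.8/(-42.6) = -0.3944

-0.3944


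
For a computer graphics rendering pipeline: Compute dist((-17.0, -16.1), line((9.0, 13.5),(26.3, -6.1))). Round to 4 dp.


|cross product| = 1021.68
|line direction| = sqrt(683.45) = 26.1429
Distance = 1021.68/sqrt(683.45) = 39.0806

39.0806


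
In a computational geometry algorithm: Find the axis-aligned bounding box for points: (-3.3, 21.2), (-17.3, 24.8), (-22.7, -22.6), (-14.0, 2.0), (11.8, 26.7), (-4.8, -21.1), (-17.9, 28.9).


x range: [-22.7, 11.8]
y range: [-22.6, 28.9]
Bounding box: (-22.7,-22.6) to (11.8,28.9)

(-22.7,-22.6) to (11.8,28.9)


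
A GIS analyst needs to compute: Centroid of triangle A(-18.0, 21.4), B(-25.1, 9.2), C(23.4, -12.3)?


Centroid = ((x_A+x_B+x_C)/3, (y_A+y_B+y_C)/3)
= (((-18)+(-25.1)+23.4)/3, (21.4+9.2+(-12.3))/3)
= (-6.5667, 6.1)

(-6.5667, 6.1)


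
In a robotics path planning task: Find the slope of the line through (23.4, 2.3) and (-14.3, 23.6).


slope = (y2-y1)/(x2-x1) = (23.6-2.3)/((-14.3)-23.4) = 21.3/(-37.7) = -0.565

-0.565


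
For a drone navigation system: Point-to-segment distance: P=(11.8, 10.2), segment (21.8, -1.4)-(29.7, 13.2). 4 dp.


Project P onto AB: t = 0.3279 (clamped to [0,1])
Closest point on segment: (24.3904, 3.3874)
Distance: 14.3154

14.3154


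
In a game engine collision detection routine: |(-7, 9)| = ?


|u| = sqrt((-7)^2 + 9^2) = sqrt(130) = 11.4018

11.4018


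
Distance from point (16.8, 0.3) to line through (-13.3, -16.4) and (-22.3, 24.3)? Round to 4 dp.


|cross product| = 1375.37
|line direction| = sqrt(1737.49) = 41.6832
Distance = 1375.37/sqrt(1737.49) = 32.9958

32.9958


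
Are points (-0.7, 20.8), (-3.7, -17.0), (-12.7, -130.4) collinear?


Cross product: ((-3.7)-(-0.7))*((-130.4)-20.8) - ((-17)-20.8)*((-12.7)-(-0.7))
= 0

Yes, collinear


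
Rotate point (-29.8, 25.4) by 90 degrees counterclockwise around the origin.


90° CCW: (x,y) -> (-y, x)
(-29.8,25.4) -> (-25.4, -29.8)

(-25.4, -29.8)


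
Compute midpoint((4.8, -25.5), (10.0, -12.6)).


M = ((4.8+10)/2, ((-25.5)+(-12.6))/2)
= (7.4, -19.05)

(7.4, -19.05)


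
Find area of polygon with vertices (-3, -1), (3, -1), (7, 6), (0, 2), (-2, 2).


Shoelace sum: ((-3)*(-1) - 3*(-1)) + (3*6 - 7*(-1)) + (7*2 - 0*6) + (0*2 - (-2)*2) + ((-2)*(-1) - (-3)*2)
= 57
Area = |57|/2 = 28.5

28.5


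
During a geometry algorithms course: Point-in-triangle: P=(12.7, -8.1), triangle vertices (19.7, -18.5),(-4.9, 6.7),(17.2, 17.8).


Cross products: AB x AP = -79.44, BC x BP = -522.44, CA x CP = -228.1
All same sign? yes

Yes, inside


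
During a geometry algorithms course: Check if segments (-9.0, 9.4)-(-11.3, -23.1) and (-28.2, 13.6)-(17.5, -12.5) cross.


Cross products: d1=309.18, d2=-1236.1, d3=-633.66, d4=911.62
d1*d2 < 0 and d3*d4 < 0? yes

Yes, they intersect


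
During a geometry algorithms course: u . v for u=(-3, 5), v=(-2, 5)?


u . v = u_x*v_x + u_y*v_y = (-3)*(-2) + 5*5
= 6 + 25 = 31

31


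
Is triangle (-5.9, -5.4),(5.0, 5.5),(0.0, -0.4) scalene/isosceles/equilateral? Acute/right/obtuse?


Side lengths squared: AB^2=237.62, BC^2=59.81, CA^2=59.81
Sorted: [59.81, 59.81, 237.62]
By sides: Isosceles, By angles: Obtuse

Isosceles, Obtuse


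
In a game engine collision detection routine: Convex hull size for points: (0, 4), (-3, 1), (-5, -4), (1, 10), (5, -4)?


Convex hull vertices (CCW): (-5, -4), (5, -4), (1, 10), (-3, 1)
Count = 4

4


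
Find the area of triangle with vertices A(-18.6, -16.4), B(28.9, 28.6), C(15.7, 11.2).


Area = |x_A(y_B-y_C) + x_B(y_C-y_A) + x_C(y_A-y_B)|/2
= |(-323.64) + 797.64 + (-706.5)|/2
= 232.5/2 = 116.25

116.25


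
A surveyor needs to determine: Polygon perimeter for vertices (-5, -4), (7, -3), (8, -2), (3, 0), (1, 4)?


Sides: (-5, -4)->(7, -3): sqrt(145) = 12.041595, (7, -3)->(8, -2): sqrt(2) = 1.414214, (8, -2)->(3, 0): sqrt(29) = 5.385165, (3, 0)->(1, 4): sqrt(20) = 4.472136, (1, 4)->(-5, -4): sqrt(100) = 10
Sum = 33.31311
Perimeter = 33.3131

33.3131


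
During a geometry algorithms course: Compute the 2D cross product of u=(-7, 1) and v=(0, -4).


u x v = u_x*v_y - u_y*v_x = (-7)*(-4) - 1*0
= 28 - 0 = 28

28


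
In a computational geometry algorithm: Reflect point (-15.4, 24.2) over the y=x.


Reflection over y=x: (x,y) -> (y,x)
(-15.4, 24.2) -> (24.2, -15.4)

(24.2, -15.4)


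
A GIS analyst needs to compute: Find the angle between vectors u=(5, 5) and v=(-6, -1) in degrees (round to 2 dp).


u.v = -35, |u| = sqrt(50) = 7.0711, |v| = sqrt(37) = 6.0828
cos(theta) = u.v/(|u||v|) = -35/sqrt(1850) = -0.813733
theta = acos(-0.813733) = 144.46 degrees

144.46 degrees


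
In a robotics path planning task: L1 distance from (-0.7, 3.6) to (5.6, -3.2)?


|(-0.7)-5.6| + |3.6-(-3.2)| = 6.3 + 6.8 = 13.1

13.1


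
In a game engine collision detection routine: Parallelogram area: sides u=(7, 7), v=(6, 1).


|u x v| = |7*1 - 7*6|
= |7 - 42| = 35

35


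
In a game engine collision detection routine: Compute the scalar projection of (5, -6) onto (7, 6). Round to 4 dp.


u.v = -1, |v| = sqrt(85) = 9.2195
Scalar projection = u.v / |v| = -1 / sqrt(85) = -0.1085

-0.1085


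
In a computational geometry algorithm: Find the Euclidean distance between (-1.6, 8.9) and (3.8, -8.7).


dx=5.4, dy=-17.6
d^2 = 5.4^2 + (-17.6)^2 = 338.92
d = sqrt(338.92) = 18.4098

18.4098


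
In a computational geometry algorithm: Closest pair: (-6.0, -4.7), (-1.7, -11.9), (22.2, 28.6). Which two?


d(P0,P1) = 8.3863, d(P0,P2) = 43.6363, d(P1,P2) = 47.0262
Closest: P0 and P1

Closest pair: (-6.0, -4.7) and (-1.7, -11.9), distance = 8.3863


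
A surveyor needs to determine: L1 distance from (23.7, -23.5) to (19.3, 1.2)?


|23.7-19.3| + |(-23.5)-1.2| = 4.4 + 24.7 = 29.1

29.1


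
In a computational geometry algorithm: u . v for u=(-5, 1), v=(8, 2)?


u . v = u_x*v_x + u_y*v_y = (-5)*8 + 1*2
= (-40) + 2 = -38

-38


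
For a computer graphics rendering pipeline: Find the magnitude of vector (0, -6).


|u| = sqrt(0^2 + (-6)^2) = sqrt(36) = 6

6


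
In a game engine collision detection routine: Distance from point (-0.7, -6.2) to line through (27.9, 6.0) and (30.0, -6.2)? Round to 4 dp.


|cross product| = 374.54
|line direction| = sqrt(153.25) = 12.3794
Distance = 374.54/sqrt(153.25) = 30.2551

30.2551


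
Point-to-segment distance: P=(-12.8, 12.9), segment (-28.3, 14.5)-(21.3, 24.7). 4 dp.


Project P onto AB: t = 0.2935 (clamped to [0,1])
Closest point on segment: (-13.7446, 17.4933)
Distance: 4.6894

4.6894


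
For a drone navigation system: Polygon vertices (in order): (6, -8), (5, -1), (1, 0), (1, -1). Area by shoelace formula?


Shoelace sum: (6*(-1) - 5*(-8)) + (5*0 - 1*(-1)) + (1*(-1) - 1*0) + (1*(-8) - 6*(-1))
= 32
Area = |32|/2 = 16

16


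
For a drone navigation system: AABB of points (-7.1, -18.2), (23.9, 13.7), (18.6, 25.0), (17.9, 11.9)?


x range: [-7.1, 23.9]
y range: [-18.2, 25]
Bounding box: (-7.1,-18.2) to (23.9,25)

(-7.1,-18.2) to (23.9,25)


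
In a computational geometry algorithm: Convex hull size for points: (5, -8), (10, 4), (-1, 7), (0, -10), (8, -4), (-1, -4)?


Convex hull vertices (CCW): (-1, -4), (0, -10), (5, -8), (8, -4), (10, 4), (-1, 7)
Count = 6

6


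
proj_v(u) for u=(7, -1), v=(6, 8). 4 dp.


u.v = 34, |v| = sqrt(100) = 10
Scalar projection = u.v / |v| = 34 / sqrt(100) = 3.4

3.4


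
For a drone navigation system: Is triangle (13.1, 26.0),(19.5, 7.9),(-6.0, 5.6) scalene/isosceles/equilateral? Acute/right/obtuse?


Side lengths squared: AB^2=368.57, BC^2=655.54, CA^2=780.97
Sorted: [368.57, 655.54, 780.97]
By sides: Scalene, By angles: Acute

Scalene, Acute


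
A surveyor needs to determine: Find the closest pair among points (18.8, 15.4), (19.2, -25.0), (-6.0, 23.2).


d(P0,P1) = 40.402, d(P0,P2) = 25.9977, d(P1,P2) = 54.3901
Closest: P0 and P2

Closest pair: (18.8, 15.4) and (-6.0, 23.2), distance = 25.9977


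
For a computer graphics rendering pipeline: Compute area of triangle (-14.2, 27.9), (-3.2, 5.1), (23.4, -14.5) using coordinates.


Area = |x_A(y_B-y_C) + x_B(y_C-y_A) + x_C(y_A-y_B)|/2
= |(-278.32) + 135.68 + 533.52|/2
= 390.88/2 = 195.44

195.44


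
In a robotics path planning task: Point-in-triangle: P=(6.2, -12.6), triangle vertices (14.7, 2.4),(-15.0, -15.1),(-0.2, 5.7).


Cross products: AB x AP = 296.75, BC x BP = -403.96, CA x CP = -251.55
All same sign? no

No, outside


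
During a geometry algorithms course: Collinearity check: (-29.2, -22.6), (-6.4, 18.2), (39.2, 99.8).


Cross product: ((-6.4)-(-29.2))*(99.8-(-22.6)) - (18.2-(-22.6))*(39.2-(-29.2))
= 0

Yes, collinear


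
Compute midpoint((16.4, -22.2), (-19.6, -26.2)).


M = ((16.4+(-19.6))/2, ((-22.2)+(-26.2))/2)
= (-1.6, -24.2)

(-1.6, -24.2)


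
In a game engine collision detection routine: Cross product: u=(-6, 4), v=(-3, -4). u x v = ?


u x v = u_x*v_y - u_y*v_x = (-6)*(-4) - 4*(-3)
= 24 - (-12) = 36

36


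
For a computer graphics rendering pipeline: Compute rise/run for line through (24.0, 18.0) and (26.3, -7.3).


slope = (y2-y1)/(x2-x1) = ((-7.3)-18)/(26.3-24) = (-25.3)/2.3 = -11

-11


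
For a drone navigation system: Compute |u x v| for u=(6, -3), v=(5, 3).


|u x v| = |6*3 - (-3)*5|
= |18 - (-15)| = 33

33


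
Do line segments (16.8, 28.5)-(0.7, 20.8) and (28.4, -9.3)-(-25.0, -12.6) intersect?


Cross products: d1=-2056.8, d2=-1698.75, d3=697.9, d4=339.85
d1*d2 < 0 and d3*d4 < 0? no

No, they don't intersect


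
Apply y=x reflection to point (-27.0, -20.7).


Reflection over y=x: (x,y) -> (y,x)
(-27, -20.7) -> (-20.7, -27)

(-20.7, -27)


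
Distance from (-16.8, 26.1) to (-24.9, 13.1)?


dx=-8.1, dy=-13
d^2 = (-8.1)^2 + (-13)^2 = 234.61
d = sqrt(234.61) = 15.317

15.317


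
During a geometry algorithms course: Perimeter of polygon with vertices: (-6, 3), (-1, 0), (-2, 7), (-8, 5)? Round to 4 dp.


Sides: (-6, 3)->(-1, 0): sqrt(34) = 5.830952, (-1, 0)->(-2, 7): sqrt(50) = 7.071068, (-2, 7)->(-8, 5): sqrt(40) = 6.324555, (-8, 5)->(-6, 3): sqrt(8) = 2.828427
Sum = 22.055002
Perimeter = 22.055

22.055


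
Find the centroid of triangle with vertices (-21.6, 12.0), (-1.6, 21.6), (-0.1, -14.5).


Centroid = ((x_A+x_B+x_C)/3, (y_A+y_B+y_C)/3)
= (((-21.6)+(-1.6)+(-0.1))/3, (12+21.6+(-14.5))/3)
= (-7.7667, 6.3667)

(-7.7667, 6.3667)


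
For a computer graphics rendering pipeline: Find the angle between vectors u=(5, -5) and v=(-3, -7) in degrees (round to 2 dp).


u.v = 20, |u| = sqrt(50) = 7.0711, |v| = sqrt(58) = 7.6158
cos(theta) = u.v/(|u||v|) = 20/sqrt(2900) = 0.371391
theta = acos(0.371391) = 68.2 degrees

68.2 degrees


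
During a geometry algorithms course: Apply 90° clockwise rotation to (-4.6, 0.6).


90° CW: (x,y) -> (y, -x)
(-4.6,0.6) -> (0.6, 4.6)

(0.6, 4.6)


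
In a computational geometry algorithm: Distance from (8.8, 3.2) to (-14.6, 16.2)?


dx=-23.4, dy=13
d^2 = (-23.4)^2 + 13^2 = 716.56
d = sqrt(716.56) = 26.7686

26.7686


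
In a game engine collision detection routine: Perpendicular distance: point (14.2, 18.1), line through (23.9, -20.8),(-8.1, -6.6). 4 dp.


|cross product| = 1107.06
|line direction| = sqrt(1225.64) = 35.0091
Distance = 1107.06/sqrt(1225.64) = 31.622

31.622


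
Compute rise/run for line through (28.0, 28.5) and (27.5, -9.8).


slope = (y2-y1)/(x2-x1) = ((-9.8)-28.5)/(27.5-28) = (-38.3)/(-0.5) = 76.6

76.6


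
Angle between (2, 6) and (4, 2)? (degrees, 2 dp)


u.v = 20, |u| = sqrt(40) = 6.3246, |v| = sqrt(20) = 4.4721
cos(theta) = u.v/(|u||v|) = 20/sqrt(800) = 0.707107
theta = acos(0.707107) = 45 degrees

45 degrees


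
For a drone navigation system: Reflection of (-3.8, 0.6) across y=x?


Reflection over y=x: (x,y) -> (y,x)
(-3.8, 0.6) -> (0.6, -3.8)

(0.6, -3.8)


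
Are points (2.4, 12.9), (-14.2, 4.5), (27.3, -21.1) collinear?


Cross product: ((-14.2)-2.4)*((-21.1)-12.9) - (4.5-12.9)*(27.3-2.4)
= 773.56

No, not collinear


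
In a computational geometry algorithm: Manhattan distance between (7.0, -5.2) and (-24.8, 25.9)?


|7-(-24.8)| + |(-5.2)-25.9| = 31.8 + 31.1 = 62.9

62.9


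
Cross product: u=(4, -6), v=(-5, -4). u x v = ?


u x v = u_x*v_y - u_y*v_x = 4*(-4) - (-6)*(-5)
= (-16) - 30 = -46

-46


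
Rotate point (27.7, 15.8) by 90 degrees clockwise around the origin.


90° CW: (x,y) -> (y, -x)
(27.7,15.8) -> (15.8, -27.7)

(15.8, -27.7)


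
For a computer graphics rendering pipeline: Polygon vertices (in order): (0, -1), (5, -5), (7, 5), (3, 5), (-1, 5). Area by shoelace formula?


Shoelace sum: (0*(-5) - 5*(-1)) + (5*5 - 7*(-5)) + (7*5 - 3*5) + (3*5 - (-1)*5) + ((-1)*(-1) - 0*5)
= 106
Area = |106|/2 = 53

53


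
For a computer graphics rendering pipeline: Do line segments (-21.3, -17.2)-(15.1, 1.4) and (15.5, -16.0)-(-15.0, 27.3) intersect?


Cross products: d1=1630.04, d2=-513.38, d3=-640.8, d4=1502.62
d1*d2 < 0 and d3*d4 < 0? yes

Yes, they intersect


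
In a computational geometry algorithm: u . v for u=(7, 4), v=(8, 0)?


u . v = u_x*v_x + u_y*v_y = 7*8 + 4*0
= 56 + 0 = 56

56


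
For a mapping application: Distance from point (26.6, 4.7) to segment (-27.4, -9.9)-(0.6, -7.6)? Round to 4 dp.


Project P onto AB: t = 1 (clamped to [0,1])
Closest point on segment: (0.6, -7.6)
Distance: 28.7626

28.7626


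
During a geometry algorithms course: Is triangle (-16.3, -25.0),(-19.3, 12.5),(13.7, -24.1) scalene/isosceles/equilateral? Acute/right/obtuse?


Side lengths squared: AB^2=1415.25, BC^2=2428.56, CA^2=900.81
Sorted: [900.81, 1415.25, 2428.56]
By sides: Scalene, By angles: Obtuse

Scalene, Obtuse


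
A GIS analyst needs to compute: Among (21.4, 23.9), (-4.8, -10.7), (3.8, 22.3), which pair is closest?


d(P0,P1) = 43.4005, d(P0,P2) = 17.6726, d(P1,P2) = 34.1022
Closest: P0 and P2

Closest pair: (21.4, 23.9) and (3.8, 22.3), distance = 17.6726


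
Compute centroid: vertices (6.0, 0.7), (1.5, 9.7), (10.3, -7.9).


Centroid = ((x_A+x_B+x_C)/3, (y_A+y_B+y_C)/3)
= ((6+1.5+10.3)/3, (0.7+9.7+(-7.9))/3)
= (5.9333, 0.8333)

(5.9333, 0.8333)


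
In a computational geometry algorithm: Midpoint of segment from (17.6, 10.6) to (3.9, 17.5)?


M = ((17.6+3.9)/2, (10.6+17.5)/2)
= (10.75, 14.05)

(10.75, 14.05)


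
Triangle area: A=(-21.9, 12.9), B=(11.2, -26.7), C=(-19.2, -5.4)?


Area = |x_A(y_B-y_C) + x_B(y_C-y_A) + x_C(y_A-y_B)|/2
= |466.47 + (-204.96) + (-760.32)|/2
= 498.81/2 = 249.405

249.405


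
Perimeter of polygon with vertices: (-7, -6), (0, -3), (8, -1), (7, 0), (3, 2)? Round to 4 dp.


Sides: (-7, -6)->(0, -3): sqrt(58) = 7.615773, (0, -3)->(8, -1): sqrt(68) = 8.246211, (8, -1)->(7, 0): sqrt(2) = 1.414214, (7, 0)->(3, 2): sqrt(20) = 4.472136, (3, 2)->(-7, -6): sqrt(164) = 12.806248
Sum = 34.554582
Perimeter = 34.5546

34.5546


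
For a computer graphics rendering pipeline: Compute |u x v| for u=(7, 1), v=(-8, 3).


|u x v| = |7*3 - 1*(-8)|
= |21 - (-8)| = 29

29


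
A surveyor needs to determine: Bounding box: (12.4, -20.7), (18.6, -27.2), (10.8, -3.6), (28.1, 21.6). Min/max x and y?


x range: [10.8, 28.1]
y range: [-27.2, 21.6]
Bounding box: (10.8,-27.2) to (28.1,21.6)

(10.8,-27.2) to (28.1,21.6)


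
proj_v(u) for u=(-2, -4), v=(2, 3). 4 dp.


u.v = -16, |v| = sqrt(13) = 3.6056
Scalar projection = u.v / |v| = -16 / sqrt(13) = -4.4376

-4.4376


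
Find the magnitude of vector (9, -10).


|u| = sqrt(9^2 + (-10)^2) = sqrt(181) = 13.4536

13.4536


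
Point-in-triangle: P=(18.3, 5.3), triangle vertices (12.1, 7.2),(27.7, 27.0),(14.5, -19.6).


Cross products: AB x AP = -152.4, BC x BP = -151.6, CA x CP = -161.6
All same sign? yes

Yes, inside


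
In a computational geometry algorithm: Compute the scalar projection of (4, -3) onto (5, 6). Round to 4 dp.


u.v = 2, |v| = sqrt(61) = 7.8102
Scalar projection = u.v / |v| = 2 / sqrt(61) = 0.2561

0.2561


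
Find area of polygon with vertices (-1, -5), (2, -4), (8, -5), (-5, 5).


Shoelace sum: ((-1)*(-4) - 2*(-5)) + (2*(-5) - 8*(-4)) + (8*5 - (-5)*(-5)) + ((-5)*(-5) - (-1)*5)
= 81
Area = |81|/2 = 40.5

40.5


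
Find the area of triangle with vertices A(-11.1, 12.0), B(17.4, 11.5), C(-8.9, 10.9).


Area = |x_A(y_B-y_C) + x_B(y_C-y_A) + x_C(y_A-y_B)|/2
= |(-6.66) + (-19.14) + (-4.45)|/2
= 30.25/2 = 15.125

15.125


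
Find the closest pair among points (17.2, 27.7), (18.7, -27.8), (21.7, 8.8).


d(P0,P1) = 55.5203, d(P0,P2) = 19.4283, d(P1,P2) = 36.7227
Closest: P0 and P2

Closest pair: (17.2, 27.7) and (21.7, 8.8), distance = 19.4283


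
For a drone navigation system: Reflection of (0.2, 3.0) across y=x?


Reflection over y=x: (x,y) -> (y,x)
(0.2, 3) -> (3, 0.2)

(3, 0.2)


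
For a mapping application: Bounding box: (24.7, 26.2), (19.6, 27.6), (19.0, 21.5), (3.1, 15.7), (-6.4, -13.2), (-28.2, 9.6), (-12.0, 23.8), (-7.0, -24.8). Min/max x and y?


x range: [-28.2, 24.7]
y range: [-24.8, 27.6]
Bounding box: (-28.2,-24.8) to (24.7,27.6)

(-28.2,-24.8) to (24.7,27.6)


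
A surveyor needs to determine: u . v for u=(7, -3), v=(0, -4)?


u . v = u_x*v_x + u_y*v_y = 7*0 + (-3)*(-4)
= 0 + 12 = 12

12


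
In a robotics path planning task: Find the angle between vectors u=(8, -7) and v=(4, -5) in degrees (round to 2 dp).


u.v = 67, |u| = sqrt(113) = 10.6301, |v| = sqrt(41) = 6.4031
cos(theta) = u.v/(|u||v|) = 67/sqrt(4633) = 0.984337
theta = acos(0.984337) = 10.15 degrees

10.15 degrees


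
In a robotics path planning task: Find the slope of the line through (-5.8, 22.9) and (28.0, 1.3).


slope = (y2-y1)/(x2-x1) = (1.3-22.9)/(28-(-5.8)) = (-21.6)/33.8 = -0.6391

-0.6391


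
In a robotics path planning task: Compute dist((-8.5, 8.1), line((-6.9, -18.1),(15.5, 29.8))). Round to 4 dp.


|cross product| = 663.52
|line direction| = sqrt(2796.17) = 52.8788
Distance = 663.52/sqrt(2796.17) = 12.5479

12.5479


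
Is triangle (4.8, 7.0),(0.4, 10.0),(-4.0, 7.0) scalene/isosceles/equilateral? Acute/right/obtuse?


Side lengths squared: AB^2=28.36, BC^2=28.36, CA^2=77.44
Sorted: [28.36, 28.36, 77.44]
By sides: Isosceles, By angles: Obtuse

Isosceles, Obtuse


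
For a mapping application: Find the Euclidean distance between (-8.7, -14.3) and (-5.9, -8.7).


dx=2.8, dy=5.6
d^2 = 2.8^2 + 5.6^2 = 39.2
d = sqrt(39.2) = 6.261

6.261


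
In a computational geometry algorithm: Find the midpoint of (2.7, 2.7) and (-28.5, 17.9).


M = ((2.7+(-28.5))/2, (2.7+17.9)/2)
= (-12.9, 10.3)

(-12.9, 10.3)


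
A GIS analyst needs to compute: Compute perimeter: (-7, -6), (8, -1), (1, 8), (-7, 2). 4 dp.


Sides: (-7, -6)->(8, -1): sqrt(250) = 15.811388, (8, -1)->(1, 8): sqrt(130) = 11.401754, (1, 8)->(-7, 2): sqrt(100) = 10, (-7, 2)->(-7, -6): sqrt(64) = 8
Sum = 45.213142
Perimeter = 45.2131

45.2131


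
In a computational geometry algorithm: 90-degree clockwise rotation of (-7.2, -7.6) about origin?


90° CW: (x,y) -> (y, -x)
(-7.2,-7.6) -> (-7.6, 7.2)

(-7.6, 7.2)


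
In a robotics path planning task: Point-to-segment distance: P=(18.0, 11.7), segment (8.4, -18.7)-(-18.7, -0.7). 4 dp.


Project P onto AB: t = 0.2712 (clamped to [0,1])
Closest point on segment: (1.0505, -13.8184)
Distance: 30.6345

30.6345


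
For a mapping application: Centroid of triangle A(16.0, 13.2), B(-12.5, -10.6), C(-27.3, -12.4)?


Centroid = ((x_A+x_B+x_C)/3, (y_A+y_B+y_C)/3)
= ((16+(-12.5)+(-27.3))/3, (13.2+(-10.6)+(-12.4))/3)
= (-7.9333, -3.2667)

(-7.9333, -3.2667)


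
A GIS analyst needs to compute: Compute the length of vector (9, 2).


|u| = sqrt(9^2 + 2^2) = sqrt(85) = 9.2195

9.2195


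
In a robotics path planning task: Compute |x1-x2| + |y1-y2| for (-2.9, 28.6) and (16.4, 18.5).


|(-2.9)-16.4| + |28.6-18.5| = 19.3 + 10.1 = 29.4

29.4


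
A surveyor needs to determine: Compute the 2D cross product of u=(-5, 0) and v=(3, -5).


u x v = u_x*v_y - u_y*v_x = (-5)*(-5) - 0*3
= 25 - 0 = 25

25


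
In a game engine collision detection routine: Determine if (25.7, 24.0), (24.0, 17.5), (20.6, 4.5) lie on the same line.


Cross product: (24-25.7)*(4.5-24) - (17.5-24)*(20.6-25.7)
= 0

Yes, collinear


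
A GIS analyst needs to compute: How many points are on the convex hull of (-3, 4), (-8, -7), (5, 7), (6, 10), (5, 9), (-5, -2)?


Convex hull vertices (CCW): (-8, -7), (5, 7), (6, 10), (-3, 4)
Count = 4

4


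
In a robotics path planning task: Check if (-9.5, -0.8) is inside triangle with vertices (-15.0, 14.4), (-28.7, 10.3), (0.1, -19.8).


Cross products: AB x AP = 230.79, BC x BP = 258.24, CA x CP = 41.42
All same sign? yes

Yes, inside


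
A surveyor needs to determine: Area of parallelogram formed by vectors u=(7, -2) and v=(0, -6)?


|u x v| = |7*(-6) - (-2)*0|
= |(-42) - 0| = 42

42


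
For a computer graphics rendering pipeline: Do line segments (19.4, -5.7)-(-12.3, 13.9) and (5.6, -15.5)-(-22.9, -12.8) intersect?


Cross products: d1=-316.56, d2=-789.57, d3=581.14, d4=1054.15
d1*d2 < 0 and d3*d4 < 0? no

No, they don't intersect


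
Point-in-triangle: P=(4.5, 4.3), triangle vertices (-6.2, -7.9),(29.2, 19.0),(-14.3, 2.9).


Cross products: AB x AP = 144.05, BC x BP = 241.78, CA x CP = 214.38
All same sign? yes

Yes, inside


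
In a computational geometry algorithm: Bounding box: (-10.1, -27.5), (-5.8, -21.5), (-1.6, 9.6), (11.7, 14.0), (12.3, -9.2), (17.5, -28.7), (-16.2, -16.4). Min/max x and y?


x range: [-16.2, 17.5]
y range: [-28.7, 14]
Bounding box: (-16.2,-28.7) to (17.5,14)

(-16.2,-28.7) to (17.5,14)


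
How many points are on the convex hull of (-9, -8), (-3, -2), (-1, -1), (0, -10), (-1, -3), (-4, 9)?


Convex hull vertices (CCW): (-9, -8), (0, -10), (-1, -1), (-4, 9)
Count = 4

4


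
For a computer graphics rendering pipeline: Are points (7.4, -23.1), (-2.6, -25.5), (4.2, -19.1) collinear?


Cross product: ((-2.6)-7.4)*((-19.1)-(-23.1)) - ((-25.5)-(-23.1))*(4.2-7.4)
= -47.68

No, not collinear


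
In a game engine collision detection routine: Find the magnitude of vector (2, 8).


|u| = sqrt(2^2 + 8^2) = sqrt(68) = 8.2462

8.2462


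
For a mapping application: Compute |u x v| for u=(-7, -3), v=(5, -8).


|u x v| = |(-7)*(-8) - (-3)*5|
= |56 - (-15)| = 71

71


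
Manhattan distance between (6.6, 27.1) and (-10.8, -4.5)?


|6.6-(-10.8)| + |27.1-(-4.5)| = 17.4 + 31.6 = 49

49


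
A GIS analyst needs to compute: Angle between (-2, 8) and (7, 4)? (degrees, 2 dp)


u.v = 18, |u| = sqrt(68) = 8.2462, |v| = sqrt(65) = 8.0623
cos(theta) = u.v/(|u||v|) = 18/sqrt(4420) = 0.270746
theta = acos(0.270746) = 74.29 degrees

74.29 degrees


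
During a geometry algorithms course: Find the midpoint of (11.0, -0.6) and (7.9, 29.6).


M = ((11+7.9)/2, ((-0.6)+29.6)/2)
= (9.45, 14.5)

(9.45, 14.5)


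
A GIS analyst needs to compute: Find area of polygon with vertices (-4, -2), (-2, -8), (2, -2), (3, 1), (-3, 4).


Shoelace sum: ((-4)*(-8) - (-2)*(-2)) + ((-2)*(-2) - 2*(-8)) + (2*1 - 3*(-2)) + (3*4 - (-3)*1) + ((-3)*(-2) - (-4)*4)
= 93
Area = |93|/2 = 46.5

46.5


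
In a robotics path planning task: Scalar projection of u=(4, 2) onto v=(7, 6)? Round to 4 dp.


u.v = 40, |v| = sqrt(85) = 9.2195
Scalar projection = u.v / |v| = 40 / sqrt(85) = 4.3386

4.3386


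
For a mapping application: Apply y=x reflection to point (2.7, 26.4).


Reflection over y=x: (x,y) -> (y,x)
(2.7, 26.4) -> (26.4, 2.7)

(26.4, 2.7)


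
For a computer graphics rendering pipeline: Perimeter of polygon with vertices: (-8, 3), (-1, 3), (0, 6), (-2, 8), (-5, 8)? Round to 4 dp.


Sides: (-8, 3)->(-1, 3): sqrt(49) = 7, (-1, 3)->(0, 6): sqrt(10) = 3.162278, (0, 6)->(-2, 8): sqrt(8) = 2.828427, (-2, 8)->(-5, 8): sqrt(9) = 3, (-5, 8)->(-8, 3): sqrt(34) = 5.830952
Sum = 21.821657
Perimeter = 21.8217

21.8217


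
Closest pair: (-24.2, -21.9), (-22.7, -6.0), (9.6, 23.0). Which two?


d(P0,P1) = 15.9706, d(P0,P2) = 56.2001, d(P1,P2) = 43.4084
Closest: P0 and P1

Closest pair: (-24.2, -21.9) and (-22.7, -6.0), distance = 15.9706


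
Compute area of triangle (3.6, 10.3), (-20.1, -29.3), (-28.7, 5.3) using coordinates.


Area = |x_A(y_B-y_C) + x_B(y_C-y_A) + x_C(y_A-y_B)|/2
= |(-124.56) + 100.5 + (-1136.52)|/2
= 1160.58/2 = 580.29

580.29


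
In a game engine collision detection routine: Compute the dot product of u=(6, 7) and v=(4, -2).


u . v = u_x*v_x + u_y*v_y = 6*4 + 7*(-2)
= 24 + (-14) = 10

10


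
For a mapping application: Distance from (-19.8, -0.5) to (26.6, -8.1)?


dx=46.4, dy=-7.6
d^2 = 46.4^2 + (-7.6)^2 = 2210.72
d = sqrt(2210.72) = 47.0183

47.0183


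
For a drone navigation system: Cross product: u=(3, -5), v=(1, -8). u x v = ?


u x v = u_x*v_y - u_y*v_x = 3*(-8) - (-5)*1
= (-24) - (-5) = -19

-19


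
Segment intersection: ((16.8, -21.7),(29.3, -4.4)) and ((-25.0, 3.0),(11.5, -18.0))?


Cross products: d1=-23.75, d2=870.2, d3=1031.89, d4=137.94
d1*d2 < 0 and d3*d4 < 0? no

No, they don't intersect


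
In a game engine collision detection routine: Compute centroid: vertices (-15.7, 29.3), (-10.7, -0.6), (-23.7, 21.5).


Centroid = ((x_A+x_B+x_C)/3, (y_A+y_B+y_C)/3)
= (((-15.7)+(-10.7)+(-23.7))/3, (29.3+(-0.6)+21.5)/3)
= (-16.7, 16.7333)

(-16.7, 16.7333)


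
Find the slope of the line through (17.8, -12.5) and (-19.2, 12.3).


slope = (y2-y1)/(x2-x1) = (12.3-(-12.5))/((-19.2)-17.8) = 24.8/(-37) = -0.6703

-0.6703


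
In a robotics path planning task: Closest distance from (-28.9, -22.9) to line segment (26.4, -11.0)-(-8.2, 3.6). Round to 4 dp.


Project P onto AB: t = 1 (clamped to [0,1])
Closest point on segment: (-8.2, 3.6)
Distance: 33.6265

33.6265


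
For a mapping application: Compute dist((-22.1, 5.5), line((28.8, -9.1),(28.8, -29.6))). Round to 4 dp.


|cross product| = 1043.45
|line direction| = sqrt(420.25) = 20.5
Distance = 1043.45/sqrt(420.25) = 50.9

50.9


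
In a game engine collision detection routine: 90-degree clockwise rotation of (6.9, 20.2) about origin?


90° CW: (x,y) -> (y, -x)
(6.9,20.2) -> (20.2, -6.9)

(20.2, -6.9)


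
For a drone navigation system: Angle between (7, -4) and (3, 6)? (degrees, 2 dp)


u.v = -3, |u| = sqrt(65) = 8.0623, |v| = sqrt(45) = 6.7082
cos(theta) = u.v/(|u||v|) = -3/sqrt(2925) = -0.05547
theta = acos(-0.05547) = 93.18 degrees

93.18 degrees


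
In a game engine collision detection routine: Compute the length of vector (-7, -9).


|u| = sqrt((-7)^2 + (-9)^2) = sqrt(130) = 11.4018

11.4018


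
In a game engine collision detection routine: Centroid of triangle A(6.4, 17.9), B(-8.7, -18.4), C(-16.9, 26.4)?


Centroid = ((x_A+x_B+x_C)/3, (y_A+y_B+y_C)/3)
= ((6.4+(-8.7)+(-16.9))/3, (17.9+(-18.4)+26.4)/3)
= (-6.4, 8.6333)

(-6.4, 8.6333)


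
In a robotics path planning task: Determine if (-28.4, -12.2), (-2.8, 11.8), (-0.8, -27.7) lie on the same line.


Cross product: ((-2.8)-(-28.4))*((-27.7)-(-12.2)) - (11.8-(-12.2))*((-0.8)-(-28.4))
= -1059.2

No, not collinear


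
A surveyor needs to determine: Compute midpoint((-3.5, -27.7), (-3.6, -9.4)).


M = (((-3.5)+(-3.6))/2, ((-27.7)+(-9.4))/2)
= (-3.55, -18.55)

(-3.55, -18.55)


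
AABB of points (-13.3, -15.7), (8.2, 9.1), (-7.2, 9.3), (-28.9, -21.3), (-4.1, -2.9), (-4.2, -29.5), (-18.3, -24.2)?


x range: [-28.9, 8.2]
y range: [-29.5, 9.3]
Bounding box: (-28.9,-29.5) to (8.2,9.3)

(-28.9,-29.5) to (8.2,9.3)


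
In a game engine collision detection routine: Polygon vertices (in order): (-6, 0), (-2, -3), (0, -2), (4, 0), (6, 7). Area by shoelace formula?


Shoelace sum: ((-6)*(-3) - (-2)*0) + ((-2)*(-2) - 0*(-3)) + (0*0 - 4*(-2)) + (4*7 - 6*0) + (6*0 - (-6)*7)
= 100
Area = |100|/2 = 50

50


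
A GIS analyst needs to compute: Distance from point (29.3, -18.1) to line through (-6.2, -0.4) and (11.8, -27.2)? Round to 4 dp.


|cross product| = 632.8
|line direction| = sqrt(1042.24) = 32.2837
Distance = 632.8/sqrt(1042.24) = 19.6012

19.6012


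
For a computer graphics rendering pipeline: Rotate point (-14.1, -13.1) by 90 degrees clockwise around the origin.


90° CW: (x,y) -> (y, -x)
(-14.1,-13.1) -> (-13.1, 14.1)

(-13.1, 14.1)


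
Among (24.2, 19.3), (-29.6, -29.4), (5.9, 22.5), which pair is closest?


d(P0,P1) = 72.5681, d(P0,P2) = 18.5777, d(P1,P2) = 62.8797
Closest: P0 and P2

Closest pair: (24.2, 19.3) and (5.9, 22.5), distance = 18.5777


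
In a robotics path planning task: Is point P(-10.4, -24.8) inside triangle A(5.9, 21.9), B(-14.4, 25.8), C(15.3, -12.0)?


Cross products: AB x AP = 1011.58, BC x BP = -1351.62, CA x CP = 991.55
All same sign? no

No, outside


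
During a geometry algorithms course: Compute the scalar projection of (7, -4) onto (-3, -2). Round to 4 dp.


u.v = -13, |v| = sqrt(13) = 3.6056
Scalar projection = u.v / |v| = -13 / sqrt(13) = -3.6056

-3.6056


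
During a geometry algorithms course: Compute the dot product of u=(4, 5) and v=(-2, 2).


u . v = u_x*v_x + u_y*v_y = 4*(-2) + 5*2
= (-8) + 10 = 2

2


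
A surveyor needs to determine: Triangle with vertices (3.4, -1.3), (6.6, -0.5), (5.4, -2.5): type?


Side lengths squared: AB^2=10.88, BC^2=5.44, CA^2=5.44
Sorted: [5.44, 5.44, 10.88]
By sides: Isosceles, By angles: Right

Isosceles, Right


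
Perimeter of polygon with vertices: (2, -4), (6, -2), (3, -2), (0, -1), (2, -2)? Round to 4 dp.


Sides: (2, -4)->(6, -2): sqrt(20) = 4.472136, (6, -2)->(3, -2): sqrt(9) = 3, (3, -2)->(0, -1): sqrt(10) = 3.162278, (0, -1)->(2, -2): sqrt(5) = 2.236068, (2, -2)->(2, -4): sqrt(4) = 2
Sum = 14.870482
Perimeter = 14.8705

14.8705


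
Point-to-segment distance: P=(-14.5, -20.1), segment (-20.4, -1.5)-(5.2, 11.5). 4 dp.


Project P onto AB: t = 0 (clamped to [0,1])
Closest point on segment: (-20.4, -1.5)
Distance: 19.5133

19.5133


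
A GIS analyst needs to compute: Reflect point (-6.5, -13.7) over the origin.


Reflection over origin: (x,y) -> (-x,-y)
(-6.5, -13.7) -> (6.5, 13.7)

(6.5, 13.7)


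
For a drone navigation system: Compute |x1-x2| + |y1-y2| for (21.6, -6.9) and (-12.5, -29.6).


|21.6-(-12.5)| + |(-6.9)-(-29.6)| = 34.1 + 22.7 = 56.8

56.8


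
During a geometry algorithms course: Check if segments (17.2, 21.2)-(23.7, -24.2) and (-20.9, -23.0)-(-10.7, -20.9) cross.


Cross products: d1=370.83, d2=-105.9, d3=-2017.04, d4=-1540.31
d1*d2 < 0 and d3*d4 < 0? no

No, they don't intersect


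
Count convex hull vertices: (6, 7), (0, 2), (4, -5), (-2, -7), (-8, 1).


Convex hull vertices (CCW): (-8, 1), (-2, -7), (4, -5), (6, 7)
Count = 4

4


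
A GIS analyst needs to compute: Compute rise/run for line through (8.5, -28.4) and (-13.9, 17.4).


slope = (y2-y1)/(x2-x1) = (17.4-(-28.4))/((-13.9)-8.5) = 45.8/(-22.4) = -2.0446

-2.0446


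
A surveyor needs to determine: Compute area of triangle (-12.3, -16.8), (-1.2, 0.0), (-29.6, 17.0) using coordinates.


Area = |x_A(y_B-y_C) + x_B(y_C-y_A) + x_C(y_A-y_B)|/2
= |209.1 + (-40.56) + 497.28|/2
= 665.82/2 = 332.91

332.91


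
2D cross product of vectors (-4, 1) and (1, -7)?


u x v = u_x*v_y - u_y*v_x = (-4)*(-7) - 1*1
= 28 - 1 = 27

27


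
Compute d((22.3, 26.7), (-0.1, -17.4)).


dx=-22.4, dy=-44.1
d^2 = (-22.4)^2 + (-44.1)^2 = 2446.57
d = sqrt(2446.57) = 49.4628

49.4628


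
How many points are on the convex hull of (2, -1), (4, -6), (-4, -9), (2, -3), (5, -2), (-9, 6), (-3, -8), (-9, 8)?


Convex hull vertices (CCW): (-9, 6), (-4, -9), (4, -6), (5, -2), (-9, 8)
Count = 5

5


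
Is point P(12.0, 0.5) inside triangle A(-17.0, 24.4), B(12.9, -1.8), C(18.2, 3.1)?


Cross products: AB x AP = 45.19, BC x BP = 16.6, CA x CP = 223.58
All same sign? yes

Yes, inside


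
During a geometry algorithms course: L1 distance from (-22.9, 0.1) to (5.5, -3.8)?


|(-22.9)-5.5| + |0.1-(-3.8)| = 28.4 + 3.9 = 32.3

32.3


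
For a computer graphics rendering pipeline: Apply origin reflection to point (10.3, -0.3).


Reflection over origin: (x,y) -> (-x,-y)
(10.3, -0.3) -> (-10.3, 0.3)

(-10.3, 0.3)


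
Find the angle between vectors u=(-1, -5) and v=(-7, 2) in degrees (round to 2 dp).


u.v = -3, |u| = sqrt(26) = 5.099, |v| = sqrt(53) = 7.2801
cos(theta) = u.v/(|u||v|) = -3/sqrt(1378) = -0.080816
theta = acos(-0.080816) = 94.64 degrees

94.64 degrees


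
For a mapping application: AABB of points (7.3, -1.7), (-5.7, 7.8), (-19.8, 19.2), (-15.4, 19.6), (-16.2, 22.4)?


x range: [-19.8, 7.3]
y range: [-1.7, 22.4]
Bounding box: (-19.8,-1.7) to (7.3,22.4)

(-19.8,-1.7) to (7.3,22.4)


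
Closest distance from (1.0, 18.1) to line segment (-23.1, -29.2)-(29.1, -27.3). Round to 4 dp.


Project P onto AB: t = 0.494 (clamped to [0,1])
Closest point on segment: (2.6875, -28.2614)
Distance: 46.3921

46.3921


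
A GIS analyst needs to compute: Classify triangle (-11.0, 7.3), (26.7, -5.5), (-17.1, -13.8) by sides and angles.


Side lengths squared: AB^2=1585.13, BC^2=1987.33, CA^2=482.42
Sorted: [482.42, 1585.13, 1987.33]
By sides: Scalene, By angles: Acute

Scalene, Acute


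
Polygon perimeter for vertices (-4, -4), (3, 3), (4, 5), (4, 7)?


Sides: (-4, -4)->(3, 3): sqrt(98) = 9.899495, (3, 3)->(4, 5): sqrt(5) = 2.236068, (4, 5)->(4, 7): sqrt(4) = 2, (4, 7)->(-4, -4): sqrt(185) = 13.601471
Sum = 27.737034
Perimeter = 27.737

27.737


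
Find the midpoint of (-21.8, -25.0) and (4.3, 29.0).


M = (((-21.8)+4.3)/2, ((-25)+29)/2)
= (-8.75, 2)

(-8.75, 2)


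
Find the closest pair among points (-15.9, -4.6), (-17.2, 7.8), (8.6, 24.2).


d(P0,P1) = 12.468, d(P0,P2) = 37.8112, d(P1,P2) = 30.5712
Closest: P0 and P1

Closest pair: (-15.9, -4.6) and (-17.2, 7.8), distance = 12.468


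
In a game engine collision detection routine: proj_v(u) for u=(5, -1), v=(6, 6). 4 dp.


u.v = 24, |v| = sqrt(72) = 8.4853
Scalar projection = u.v / |v| = 24 / sqrt(72) = 2.8284

2.8284


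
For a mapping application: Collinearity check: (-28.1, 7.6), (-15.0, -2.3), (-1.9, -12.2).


Cross product: ((-15)-(-28.1))*((-12.2)-7.6) - ((-2.3)-7.6)*((-1.9)-(-28.1))
= 0

Yes, collinear


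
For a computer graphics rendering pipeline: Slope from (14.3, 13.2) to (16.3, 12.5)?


slope = (y2-y1)/(x2-x1) = (12.5-13.2)/(16.3-14.3) = (-0.7)/2 = -0.35

-0.35


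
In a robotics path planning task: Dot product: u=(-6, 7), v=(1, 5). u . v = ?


u . v = u_x*v_x + u_y*v_y = (-6)*1 + 7*5
= (-6) + 35 = 29

29


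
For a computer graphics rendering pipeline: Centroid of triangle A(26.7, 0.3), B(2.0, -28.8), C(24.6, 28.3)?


Centroid = ((x_A+x_B+x_C)/3, (y_A+y_B+y_C)/3)
= ((26.7+2+24.6)/3, (0.3+(-28.8)+28.3)/3)
= (17.7667, -0.0667)

(17.7667, -0.0667)


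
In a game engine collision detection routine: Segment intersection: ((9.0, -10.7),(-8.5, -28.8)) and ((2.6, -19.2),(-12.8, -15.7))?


Cross products: d1=-153.3, d2=186.69, d3=32.91, d4=-307.08
d1*d2 < 0 and d3*d4 < 0? yes

Yes, they intersect


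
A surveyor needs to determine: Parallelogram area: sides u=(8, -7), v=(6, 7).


|u x v| = |8*7 - (-7)*6|
= |56 - (-42)| = 98

98


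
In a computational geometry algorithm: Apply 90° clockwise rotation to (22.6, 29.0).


90° CW: (x,y) -> (y, -x)
(22.6,29) -> (29, -22.6)

(29, -22.6)


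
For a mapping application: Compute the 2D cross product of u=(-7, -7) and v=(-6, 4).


u x v = u_x*v_y - u_y*v_x = (-7)*4 - (-7)*(-6)
= (-28) - 42 = -70

-70


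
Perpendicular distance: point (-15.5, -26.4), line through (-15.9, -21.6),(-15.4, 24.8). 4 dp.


|cross product| = 20.96
|line direction| = sqrt(2153.21) = 46.4027
Distance = 20.96/sqrt(2153.21) = 0.4517

0.4517


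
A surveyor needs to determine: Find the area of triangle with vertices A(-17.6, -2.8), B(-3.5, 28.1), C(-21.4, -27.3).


Area = |x_A(y_B-y_C) + x_B(y_C-y_A) + x_C(y_A-y_B)|/2
= |(-975.04) + 85.75 + 661.26|/2
= 228.03/2 = 114.015

114.015
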